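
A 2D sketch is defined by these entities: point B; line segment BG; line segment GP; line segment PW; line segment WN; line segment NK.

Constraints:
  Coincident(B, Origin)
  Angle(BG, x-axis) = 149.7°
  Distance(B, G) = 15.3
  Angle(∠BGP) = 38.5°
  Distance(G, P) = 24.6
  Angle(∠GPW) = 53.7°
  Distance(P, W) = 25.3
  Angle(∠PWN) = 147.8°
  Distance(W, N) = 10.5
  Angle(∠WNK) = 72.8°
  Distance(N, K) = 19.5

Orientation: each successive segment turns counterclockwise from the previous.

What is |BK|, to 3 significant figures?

14.4

∠PWN = 147.8° gives WN at 89.7° from the x-axis; with |WN| = 10.5, N = (9.33, 16.6). ∠WNK = 72.8° gives NK at -163° from the x-axis; with |NK| = 19.5, K = (-9.32, 11.0). Then |BK| = |K − B| = 14.4.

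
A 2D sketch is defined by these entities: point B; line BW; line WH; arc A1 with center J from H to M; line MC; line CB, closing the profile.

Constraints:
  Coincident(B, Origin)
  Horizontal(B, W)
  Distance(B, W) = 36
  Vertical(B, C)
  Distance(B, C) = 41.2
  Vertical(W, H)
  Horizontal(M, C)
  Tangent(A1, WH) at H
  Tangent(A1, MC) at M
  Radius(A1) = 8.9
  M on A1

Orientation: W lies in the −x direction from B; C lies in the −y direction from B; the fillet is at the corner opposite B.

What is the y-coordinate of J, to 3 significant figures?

-32.3

B is at the origin; B and W share the same y with |BW| = 36.0 and W on the −x side, so W = (-36.0, 0.00). BC is vertical with |BC| = 41.2 and C on the −y side, so C = (0.00, -41.2). The virtual corner opposite B is at (-36.0, -41.2). A1 meets WH tangentially, so JH is at right angles to WH and tangency of A1 to MC means the radius JM is perpendicular to MC, with radius 8.9, so the center J sits 8.9 in from both sides at J = (-27.1, -32.3). So J.y = -32.3.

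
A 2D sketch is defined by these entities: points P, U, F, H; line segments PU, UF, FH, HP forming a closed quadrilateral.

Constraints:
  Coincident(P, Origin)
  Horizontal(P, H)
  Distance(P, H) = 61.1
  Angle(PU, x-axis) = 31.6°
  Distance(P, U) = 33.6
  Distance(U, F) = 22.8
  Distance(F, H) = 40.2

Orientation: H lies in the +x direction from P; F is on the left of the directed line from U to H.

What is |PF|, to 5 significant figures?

55.511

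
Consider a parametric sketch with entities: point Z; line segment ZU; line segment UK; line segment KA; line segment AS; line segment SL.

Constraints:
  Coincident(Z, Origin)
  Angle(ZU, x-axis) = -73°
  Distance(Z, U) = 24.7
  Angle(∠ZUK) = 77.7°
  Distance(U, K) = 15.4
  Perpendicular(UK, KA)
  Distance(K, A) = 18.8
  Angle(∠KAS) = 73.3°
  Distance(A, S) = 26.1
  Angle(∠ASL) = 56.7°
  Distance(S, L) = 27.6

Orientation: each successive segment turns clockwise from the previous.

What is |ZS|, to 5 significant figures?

19.635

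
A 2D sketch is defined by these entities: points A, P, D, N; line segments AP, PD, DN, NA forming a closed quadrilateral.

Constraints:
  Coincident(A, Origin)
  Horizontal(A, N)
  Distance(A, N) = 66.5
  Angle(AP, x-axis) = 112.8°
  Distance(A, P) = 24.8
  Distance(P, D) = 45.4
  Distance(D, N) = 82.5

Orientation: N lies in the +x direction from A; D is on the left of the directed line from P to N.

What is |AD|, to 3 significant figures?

63.7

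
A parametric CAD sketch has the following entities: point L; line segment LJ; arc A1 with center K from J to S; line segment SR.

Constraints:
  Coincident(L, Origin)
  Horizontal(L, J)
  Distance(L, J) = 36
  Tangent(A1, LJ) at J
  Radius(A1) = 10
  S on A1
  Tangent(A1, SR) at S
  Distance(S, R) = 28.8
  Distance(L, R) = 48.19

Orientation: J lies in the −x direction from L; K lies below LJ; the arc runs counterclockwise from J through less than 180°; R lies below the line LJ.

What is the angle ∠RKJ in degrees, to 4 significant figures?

164.4°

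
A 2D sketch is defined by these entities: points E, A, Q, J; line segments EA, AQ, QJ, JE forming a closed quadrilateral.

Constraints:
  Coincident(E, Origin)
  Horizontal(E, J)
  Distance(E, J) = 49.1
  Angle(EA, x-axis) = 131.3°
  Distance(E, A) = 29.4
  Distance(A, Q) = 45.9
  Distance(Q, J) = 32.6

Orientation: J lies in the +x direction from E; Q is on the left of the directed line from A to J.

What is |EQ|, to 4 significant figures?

35.38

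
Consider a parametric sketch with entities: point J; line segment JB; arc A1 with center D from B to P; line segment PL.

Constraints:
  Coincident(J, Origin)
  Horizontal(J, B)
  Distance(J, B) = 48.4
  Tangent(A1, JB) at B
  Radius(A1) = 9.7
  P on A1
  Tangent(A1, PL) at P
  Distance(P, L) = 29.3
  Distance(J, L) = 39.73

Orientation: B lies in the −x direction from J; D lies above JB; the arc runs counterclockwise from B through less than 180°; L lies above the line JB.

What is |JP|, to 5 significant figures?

40.258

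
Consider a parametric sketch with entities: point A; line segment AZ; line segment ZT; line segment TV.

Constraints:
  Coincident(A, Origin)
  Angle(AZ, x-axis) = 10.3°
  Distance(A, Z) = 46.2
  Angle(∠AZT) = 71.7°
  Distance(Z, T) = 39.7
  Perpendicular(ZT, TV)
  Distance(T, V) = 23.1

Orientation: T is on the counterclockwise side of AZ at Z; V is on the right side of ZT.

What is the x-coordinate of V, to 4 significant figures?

46.73

∠AZT = 71.7°, so ZT runs at 10.3° + (180° − 71.7°) = 118.6° from the x-axis; with |ZT| = 39.7, T = Z + 39.7·(cos 118.6°, sin 118.6°) = (26.45, 43.12). ZT ⟂ TV; with |TV| = 23.1 on the right of ZT, V = T + 23.1·(0.8780, 0.4787) = (46.73, 54.17). So V.x = 46.73.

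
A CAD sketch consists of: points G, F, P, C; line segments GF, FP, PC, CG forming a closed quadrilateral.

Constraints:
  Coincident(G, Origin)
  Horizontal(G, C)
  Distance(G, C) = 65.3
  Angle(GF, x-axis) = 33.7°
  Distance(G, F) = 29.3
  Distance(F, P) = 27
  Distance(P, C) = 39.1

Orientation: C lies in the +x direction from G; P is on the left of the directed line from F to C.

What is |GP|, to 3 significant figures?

56.2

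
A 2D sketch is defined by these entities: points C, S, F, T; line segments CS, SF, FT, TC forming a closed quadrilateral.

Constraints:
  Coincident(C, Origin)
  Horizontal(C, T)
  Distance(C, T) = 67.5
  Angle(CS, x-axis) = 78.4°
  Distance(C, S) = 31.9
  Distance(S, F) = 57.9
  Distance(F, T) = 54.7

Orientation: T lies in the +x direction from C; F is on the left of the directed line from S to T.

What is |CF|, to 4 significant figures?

80.51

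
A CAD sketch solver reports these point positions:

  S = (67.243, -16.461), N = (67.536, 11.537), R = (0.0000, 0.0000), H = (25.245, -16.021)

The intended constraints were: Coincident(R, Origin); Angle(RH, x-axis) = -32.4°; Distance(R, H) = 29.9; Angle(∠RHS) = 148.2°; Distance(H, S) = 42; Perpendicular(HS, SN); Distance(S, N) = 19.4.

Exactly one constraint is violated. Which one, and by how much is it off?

Distance(S, N) = 19.4 — off by 8.60.

R = (0.00, 0.00) ✓; RH at -32.40° ✓; |RH| = 29.90 ✓; ∠RHS = 148.2° ✓; |HS| = 42.00 ✓; ∠(HS, SN) = 90.00° ✓; |SN| = 28.00 ✗.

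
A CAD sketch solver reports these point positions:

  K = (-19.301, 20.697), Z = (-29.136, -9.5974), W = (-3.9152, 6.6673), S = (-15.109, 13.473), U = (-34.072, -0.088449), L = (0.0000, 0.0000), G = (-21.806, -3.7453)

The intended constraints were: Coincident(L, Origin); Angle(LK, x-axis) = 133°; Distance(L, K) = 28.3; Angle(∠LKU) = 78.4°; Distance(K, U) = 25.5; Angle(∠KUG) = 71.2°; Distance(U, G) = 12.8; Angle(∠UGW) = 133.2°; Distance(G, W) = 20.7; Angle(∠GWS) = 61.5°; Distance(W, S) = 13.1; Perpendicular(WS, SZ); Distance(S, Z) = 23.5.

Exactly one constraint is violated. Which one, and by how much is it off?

Distance(S, Z) = 23.5 — off by 3.50.

L = (0.00, 0.00) ✓; LK at 133.0° ✓; |LK| = 28.30 ✓; ∠LKU = 78.40° ✓; |KU| = 25.50 ✓; ∠KUG = 71.20° ✓; |UG| = 12.80 ✓; ∠UGW = 133.2° ✓; |GW| = 20.70 ✓; ∠GWS = 61.50° ✓; |WS| = 13.10 ✓; ∠(WS, SZ) = 90.00° ✓; |SZ| = 27.00 ✗.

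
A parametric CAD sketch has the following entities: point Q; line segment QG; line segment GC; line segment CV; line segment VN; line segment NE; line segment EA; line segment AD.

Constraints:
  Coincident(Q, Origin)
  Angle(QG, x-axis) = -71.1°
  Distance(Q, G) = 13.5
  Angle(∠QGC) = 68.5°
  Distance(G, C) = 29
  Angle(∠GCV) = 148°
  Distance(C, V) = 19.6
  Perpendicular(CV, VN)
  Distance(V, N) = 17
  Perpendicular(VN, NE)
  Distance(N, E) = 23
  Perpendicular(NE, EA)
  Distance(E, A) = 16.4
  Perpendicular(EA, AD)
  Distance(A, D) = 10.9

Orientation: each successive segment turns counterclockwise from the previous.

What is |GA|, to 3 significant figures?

25.8

VN is perpendicular to NE, so NE runs at -108°; with |NE| = 23.0, E = (9.23, 7.92). NE is perpendicular to EA, so EA runs at -17.6°; with |EA| = 16.4, A = (24.9, 2.96). Then |GA| = |A − G| = 25.8.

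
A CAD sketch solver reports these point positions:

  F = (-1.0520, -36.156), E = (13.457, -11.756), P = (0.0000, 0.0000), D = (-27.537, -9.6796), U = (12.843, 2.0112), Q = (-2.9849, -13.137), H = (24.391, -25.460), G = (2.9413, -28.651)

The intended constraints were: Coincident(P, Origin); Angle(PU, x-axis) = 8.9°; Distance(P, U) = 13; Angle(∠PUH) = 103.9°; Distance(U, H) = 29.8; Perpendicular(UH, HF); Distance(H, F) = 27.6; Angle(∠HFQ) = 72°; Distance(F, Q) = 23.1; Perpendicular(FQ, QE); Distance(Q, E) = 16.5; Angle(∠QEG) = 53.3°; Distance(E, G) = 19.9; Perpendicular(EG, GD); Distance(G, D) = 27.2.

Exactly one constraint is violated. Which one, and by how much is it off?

Distance(G, D) = 27.2 — off by 8.70.

P = (0.00, 0.00) ✓; PU at 8.900° ✓; |PU| = 13.00 ✓; ∠PUH = 103.9° ✓; |UH| = 29.80 ✓; ∠(UH, HF) = 90.00° ✓; |HF| = 27.60 ✓; ∠HFQ = 72.00° ✓; |FQ| = 23.10 ✓; ∠(FQ, QE) = 90.00° ✓; |QE| = 16.50 ✓; ∠QEG = 53.30° ✓; |EG| = 19.90 ✓; ∠(EG, GD) = 90.00° ✓; |GD| = 35.90 ✗.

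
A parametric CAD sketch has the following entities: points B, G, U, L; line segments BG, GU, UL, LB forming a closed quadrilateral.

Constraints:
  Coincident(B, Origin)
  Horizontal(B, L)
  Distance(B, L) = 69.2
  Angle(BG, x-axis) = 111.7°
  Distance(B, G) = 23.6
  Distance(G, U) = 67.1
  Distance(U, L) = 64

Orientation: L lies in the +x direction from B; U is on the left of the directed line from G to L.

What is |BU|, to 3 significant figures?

75.9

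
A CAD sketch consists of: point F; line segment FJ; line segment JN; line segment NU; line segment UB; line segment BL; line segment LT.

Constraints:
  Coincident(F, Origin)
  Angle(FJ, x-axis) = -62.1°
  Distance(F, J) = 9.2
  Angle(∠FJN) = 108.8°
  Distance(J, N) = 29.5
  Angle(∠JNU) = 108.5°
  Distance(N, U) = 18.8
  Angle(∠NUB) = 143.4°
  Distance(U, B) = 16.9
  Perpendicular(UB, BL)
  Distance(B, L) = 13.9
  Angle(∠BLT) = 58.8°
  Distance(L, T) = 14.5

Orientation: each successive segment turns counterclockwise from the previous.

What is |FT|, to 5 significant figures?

32.996

The perpendicularity gives BL at right angles to UB, so BL runs at -152.80°; with |BL| = 13.9, L = (16.416, 23.760). ∠BLT = 58.8° gives LT at -31.600° from the x-axis; with |LT| = 14.5, T = (28.766, 16.162). Then |FT| = |T − F| = 32.996.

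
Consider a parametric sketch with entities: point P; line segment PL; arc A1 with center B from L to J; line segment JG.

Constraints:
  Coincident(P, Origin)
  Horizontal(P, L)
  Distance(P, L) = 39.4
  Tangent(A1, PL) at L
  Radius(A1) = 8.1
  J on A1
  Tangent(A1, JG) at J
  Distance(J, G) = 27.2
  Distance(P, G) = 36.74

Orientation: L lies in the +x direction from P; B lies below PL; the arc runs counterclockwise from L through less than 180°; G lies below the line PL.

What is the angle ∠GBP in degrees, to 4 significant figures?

61.95°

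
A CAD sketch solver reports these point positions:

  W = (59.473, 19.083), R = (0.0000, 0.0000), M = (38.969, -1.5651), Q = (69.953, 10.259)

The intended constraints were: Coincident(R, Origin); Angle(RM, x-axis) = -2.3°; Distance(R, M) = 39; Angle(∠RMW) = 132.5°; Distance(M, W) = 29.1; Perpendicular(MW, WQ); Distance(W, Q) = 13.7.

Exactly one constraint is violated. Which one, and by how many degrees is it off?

Perpendicular(MW, WQ) — off by 4.70°.

R = (0.00, 0.00) ✓; RM at -2.300° ✓; |RM| = 39.00 ✓; ∠RMW = 132.5° ✓; |MW| = 29.10 ✓; ∠(MW, WQ) = 85.30° ✗; |WQ| = 13.70 ✓.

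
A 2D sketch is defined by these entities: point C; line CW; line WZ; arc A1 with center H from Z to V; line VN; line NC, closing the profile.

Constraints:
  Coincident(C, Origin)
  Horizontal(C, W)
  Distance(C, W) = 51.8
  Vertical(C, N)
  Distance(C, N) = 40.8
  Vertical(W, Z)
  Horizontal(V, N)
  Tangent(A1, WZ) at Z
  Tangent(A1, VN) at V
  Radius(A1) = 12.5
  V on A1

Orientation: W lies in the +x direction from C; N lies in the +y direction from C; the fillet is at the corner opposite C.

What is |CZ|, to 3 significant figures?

59.0

The virtual corner opposite C is at (51.8, 40.8). Since A1 is tangent to WZ there, HZ ⟂ WZ and the tangent condition forces HV to be normal to VN, with radius 12.5, so the center H sits 12.5 in from both sides at H = (39.3, 28.3). That places the tangent points at Z = (51.8, 28.3) on WZ and V = (39.3, 40.8) on VN. Then |CZ| = |Z − C| = 59.0.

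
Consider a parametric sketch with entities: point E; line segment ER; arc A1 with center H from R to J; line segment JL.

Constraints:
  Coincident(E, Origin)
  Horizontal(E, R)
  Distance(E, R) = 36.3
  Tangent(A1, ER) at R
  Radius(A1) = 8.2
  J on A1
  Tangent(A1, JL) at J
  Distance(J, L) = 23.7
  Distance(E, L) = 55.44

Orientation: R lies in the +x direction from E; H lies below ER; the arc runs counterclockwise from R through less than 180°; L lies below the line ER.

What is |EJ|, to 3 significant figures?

33.0

Checks: |HJ| = 8.200 ✓; ∠(HJ, JL) = 90.00° ✓; |JL| = 23.70 ✓; |EL| = 55.44 ✓.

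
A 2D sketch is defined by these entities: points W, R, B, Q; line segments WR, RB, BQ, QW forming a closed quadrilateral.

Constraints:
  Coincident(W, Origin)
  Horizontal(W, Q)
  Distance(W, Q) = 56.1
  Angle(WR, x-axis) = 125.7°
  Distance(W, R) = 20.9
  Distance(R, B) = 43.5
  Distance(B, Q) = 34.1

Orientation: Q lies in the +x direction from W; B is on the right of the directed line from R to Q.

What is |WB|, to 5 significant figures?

24.586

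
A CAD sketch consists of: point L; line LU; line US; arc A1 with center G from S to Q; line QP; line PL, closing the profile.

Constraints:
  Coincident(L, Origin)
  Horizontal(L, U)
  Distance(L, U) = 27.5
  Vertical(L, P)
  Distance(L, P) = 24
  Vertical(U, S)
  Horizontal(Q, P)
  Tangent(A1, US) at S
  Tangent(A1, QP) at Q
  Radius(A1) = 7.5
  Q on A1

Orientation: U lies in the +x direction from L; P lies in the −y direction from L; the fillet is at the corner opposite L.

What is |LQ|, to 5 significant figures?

31.241

The virtual corner opposite L is at (27.500, -24.000). The tangent condition forces GS to be normal to US and A1 meets QP tangentially, so GQ is at right angles to QP, with radius 7.5, so the center G sits 7.5 in from both sides at G = (20.000, -16.500). That places the tangent points at S = (27.500, -16.500) on US and Q = (20.000, -24.000) on QP. Then |LQ| = |Q − L| = 31.241.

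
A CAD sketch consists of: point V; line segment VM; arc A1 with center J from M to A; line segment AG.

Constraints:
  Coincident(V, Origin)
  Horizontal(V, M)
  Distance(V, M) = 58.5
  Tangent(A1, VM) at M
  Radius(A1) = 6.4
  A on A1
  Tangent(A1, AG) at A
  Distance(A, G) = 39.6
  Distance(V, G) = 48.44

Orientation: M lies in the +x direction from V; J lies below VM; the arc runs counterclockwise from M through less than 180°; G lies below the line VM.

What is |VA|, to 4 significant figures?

53.18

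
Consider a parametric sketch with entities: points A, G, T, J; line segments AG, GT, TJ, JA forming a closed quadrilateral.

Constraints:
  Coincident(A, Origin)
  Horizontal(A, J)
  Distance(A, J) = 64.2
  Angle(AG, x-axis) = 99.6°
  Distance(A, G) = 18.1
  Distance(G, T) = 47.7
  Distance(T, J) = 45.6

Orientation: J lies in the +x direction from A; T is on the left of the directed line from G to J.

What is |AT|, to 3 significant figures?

55.5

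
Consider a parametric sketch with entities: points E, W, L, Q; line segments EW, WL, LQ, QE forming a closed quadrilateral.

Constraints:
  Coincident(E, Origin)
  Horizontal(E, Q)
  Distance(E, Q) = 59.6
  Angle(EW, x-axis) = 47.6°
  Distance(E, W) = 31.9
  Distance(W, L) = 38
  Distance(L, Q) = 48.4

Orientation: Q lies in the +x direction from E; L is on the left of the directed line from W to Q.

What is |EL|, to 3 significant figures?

69.7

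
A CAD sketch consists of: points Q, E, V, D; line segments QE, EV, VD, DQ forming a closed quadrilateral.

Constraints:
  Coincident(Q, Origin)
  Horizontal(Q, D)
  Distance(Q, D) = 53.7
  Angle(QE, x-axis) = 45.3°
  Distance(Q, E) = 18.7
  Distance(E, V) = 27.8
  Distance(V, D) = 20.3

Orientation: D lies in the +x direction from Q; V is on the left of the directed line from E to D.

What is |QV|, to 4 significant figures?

43.77

Q is at the origin; Q and D share the same y with |QD| = 53.7 and D in +x, so D = (53.7, 0). QE runs at 45.3° with |QE| = 18.7, so E = (13.15, 13.29). V is determined by |EV| = 27.8 and |VD| = 20.3 together: it lies at the intersection of circle(E, 27.8) and circle(D, 20.3). With |ED| = 42.67, the foot of the radical line on ED is 25.56 from E and the perpendicular offset is √(27.8² − 25.56²) = 10.93. Taking the left-of-ED solution: V = (40.85, 15.71).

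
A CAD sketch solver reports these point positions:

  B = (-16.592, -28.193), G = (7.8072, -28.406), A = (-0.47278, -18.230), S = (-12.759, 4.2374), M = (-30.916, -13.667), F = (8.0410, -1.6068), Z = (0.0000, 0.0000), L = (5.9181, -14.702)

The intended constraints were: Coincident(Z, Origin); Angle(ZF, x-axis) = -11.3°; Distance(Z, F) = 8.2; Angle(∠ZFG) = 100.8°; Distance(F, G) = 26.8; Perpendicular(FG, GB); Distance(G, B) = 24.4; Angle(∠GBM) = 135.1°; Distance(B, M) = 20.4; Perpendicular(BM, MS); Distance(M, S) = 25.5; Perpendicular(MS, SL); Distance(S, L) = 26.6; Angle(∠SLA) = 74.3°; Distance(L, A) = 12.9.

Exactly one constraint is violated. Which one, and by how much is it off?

Distance(L, A) = 12.9 — off by 5.60.

Z = (0.00, 0.00) ✓; ZF at -11.30° ✓; |ZF| = 8.200 ✓; ∠ZFG = 100.8° ✓; |FG| = 26.80 ✓; ∠(FG, GB) = 90.00° ✓; |GB| = 24.40 ✓; ∠GBM = 135.1° ✓; |BM| = 20.40 ✓; ∠(BM, MS) = 90.00° ✓; |MS| = 25.50 ✓; ∠(MS, SL) = 90.00° ✓; |SL| = 26.60 ✓; ∠SLA = 74.30° ✓; |LA| = 7.300 ✗.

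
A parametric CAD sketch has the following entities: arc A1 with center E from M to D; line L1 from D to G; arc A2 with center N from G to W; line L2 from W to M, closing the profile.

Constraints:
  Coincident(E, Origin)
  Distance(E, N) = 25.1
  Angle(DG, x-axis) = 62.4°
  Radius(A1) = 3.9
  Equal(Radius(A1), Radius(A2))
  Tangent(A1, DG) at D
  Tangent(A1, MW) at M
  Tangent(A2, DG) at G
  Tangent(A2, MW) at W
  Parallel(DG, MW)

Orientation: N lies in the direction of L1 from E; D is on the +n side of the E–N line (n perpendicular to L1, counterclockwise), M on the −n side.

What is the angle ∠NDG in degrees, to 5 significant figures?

8.8319°

The slot axis is L1's direction at 62.4°, so u = (cos 62.4°, sin 62.4°) = (0.46330, 0.88620) and n = (−sin 62.4°, cos 62.4°) = (-0.88620, 0.46330). E is at the origin and N lies 25.1 along u from E, so N = 25.1·u = (11.629, 22.244). Tangency of A1 to both parallel lines with radius 3.9 puts D and M at E ± 3.9·n: D = (-3.4562, 1.8069), M = (3.4562, -1.8069). Equal radii place G and W the same way about N: G = N + 3.9·n = (8.1725, 24.051), W = N − 3.9·n = (15.085, 20.437). Then cos ∠NDG = DN·DG / (|DN||DG|), giving 8.8319°.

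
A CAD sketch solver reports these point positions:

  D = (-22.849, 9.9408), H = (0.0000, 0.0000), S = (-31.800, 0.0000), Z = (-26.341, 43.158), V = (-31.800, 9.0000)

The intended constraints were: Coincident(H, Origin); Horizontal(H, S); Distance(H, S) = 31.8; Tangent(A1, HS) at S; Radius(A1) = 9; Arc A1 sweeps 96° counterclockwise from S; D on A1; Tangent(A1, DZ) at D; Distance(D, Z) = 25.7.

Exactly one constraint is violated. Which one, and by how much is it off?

Distance(D, Z) = 25.7 — off by 7.70.

H = (0.00, 0.00) ✓; H.y = 0.00, S.y = 0.00 ✓; |HS| = 31.80 ✓; ∠(VS, SH) = 90.00° ✓; |VS| = 9.000 ✓; bearing(V→D) − bearing(V→S) = 96.00° ✓; |VD| = 9.000 ✓; ∠(VD, DZ) = 90.00° ✓; |DZ| = 33.40 ✗.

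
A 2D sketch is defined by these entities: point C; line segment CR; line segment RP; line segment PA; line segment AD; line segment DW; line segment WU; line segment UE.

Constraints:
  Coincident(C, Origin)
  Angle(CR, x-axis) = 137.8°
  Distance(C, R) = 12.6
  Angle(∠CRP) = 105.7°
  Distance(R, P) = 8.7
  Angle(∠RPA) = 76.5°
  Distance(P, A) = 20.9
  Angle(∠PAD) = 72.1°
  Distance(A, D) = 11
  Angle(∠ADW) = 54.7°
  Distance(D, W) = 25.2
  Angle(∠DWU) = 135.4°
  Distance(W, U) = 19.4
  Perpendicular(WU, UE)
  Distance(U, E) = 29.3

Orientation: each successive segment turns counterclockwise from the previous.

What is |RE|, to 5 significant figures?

46.304

C is at the origin; CR runs at 137.8° with length 12.6, so R = (-9.3341, 8.4637). ∠CRP = 105.7° gives RP at -147.90° from the x-axis; with |RP| = 8.7, P = (-16.704, 3.8405). ∠RPA = 76.5° gives PA at -44.400° from the x-axis; with |PA| = 20.9, A = (-1.7716, -10.782). ∠PAD = 72.1° gives AD at 63.500° from the x-axis; with |AD| = 11.0, D = (3.1366, -0.93817). ∠ADW = 54.7° gives DW at -171.20° from the x-axis; with |DW| = 25.2, W = (-21.767, -4.7934). ∠DWU = 135.4° gives WU at -126.60° from the x-axis; with |WU| = 19.4, U = (-33.334, -20.368). WU ⟂ UE, so UE runs at -36.600°; with |UE| = 29.3, E = (-9.8110, -37.837). Then |RE| = |E − R| = 46.304.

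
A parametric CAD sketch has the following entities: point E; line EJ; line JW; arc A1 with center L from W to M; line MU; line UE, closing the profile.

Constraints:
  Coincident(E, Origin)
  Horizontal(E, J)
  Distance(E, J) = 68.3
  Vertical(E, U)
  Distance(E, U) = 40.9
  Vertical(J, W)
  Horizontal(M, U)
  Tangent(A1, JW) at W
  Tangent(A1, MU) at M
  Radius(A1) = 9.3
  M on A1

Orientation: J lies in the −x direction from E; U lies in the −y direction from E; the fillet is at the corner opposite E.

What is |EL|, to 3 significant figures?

66.9

E is at the origin; E and J share the same y with |EJ| = 68.3 and J on the −x side, so J = (-68.3, 0.00). EU is vertical with |EU| = 40.9 and U on the −y side, so U = (0.00, -40.9). The virtual corner opposite E is at (-68.3, -40.9). The tangent condition forces LW to be normal to JW and the tangent condition forces LM to be normal to MU, with radius 9.3, so the center L sits 9.3 in from both sides at L = (-59.0, -31.6). Then |EL| = |L − E| = 66.9.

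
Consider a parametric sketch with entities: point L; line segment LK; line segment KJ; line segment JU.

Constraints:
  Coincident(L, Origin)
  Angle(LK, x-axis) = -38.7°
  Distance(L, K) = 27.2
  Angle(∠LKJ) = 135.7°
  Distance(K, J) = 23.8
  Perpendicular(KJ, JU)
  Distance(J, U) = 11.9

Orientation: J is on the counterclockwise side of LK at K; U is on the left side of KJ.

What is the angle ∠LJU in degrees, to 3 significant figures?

66.3°

L is at the origin; LK runs at -38.7° with length 27.2, so K = 27.2·(cos -38.7°, sin -38.7°) = (21.2, -17.0). ∠LKJ = 135.7°, so KJ runs at -38.7° + (180° − 135.7°) = 5.60° from the x-axis; with |KJ| = 23.8, J = K + 23.8·(cos 5.60°, sin 5.60°) = (44.9, -14.7). The perpendicularity gives JU at right angles to KJ; with |JU| = 11.9 on the left of KJ, U = J + 11.9·(-0.0976, 0.995) = (43.8, -2.84). Then cos ∠LJU = JL·JU / (|JL||JU|), giving 66.3°.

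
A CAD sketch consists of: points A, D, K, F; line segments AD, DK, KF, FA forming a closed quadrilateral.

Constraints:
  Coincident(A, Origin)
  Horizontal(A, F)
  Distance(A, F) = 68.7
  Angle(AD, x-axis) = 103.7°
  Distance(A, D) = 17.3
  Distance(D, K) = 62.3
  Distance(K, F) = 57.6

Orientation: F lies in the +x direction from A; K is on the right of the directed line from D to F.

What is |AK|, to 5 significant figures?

45.768

Checks: |DK| = 62.30 ✓; |KF| = 57.60 ✓.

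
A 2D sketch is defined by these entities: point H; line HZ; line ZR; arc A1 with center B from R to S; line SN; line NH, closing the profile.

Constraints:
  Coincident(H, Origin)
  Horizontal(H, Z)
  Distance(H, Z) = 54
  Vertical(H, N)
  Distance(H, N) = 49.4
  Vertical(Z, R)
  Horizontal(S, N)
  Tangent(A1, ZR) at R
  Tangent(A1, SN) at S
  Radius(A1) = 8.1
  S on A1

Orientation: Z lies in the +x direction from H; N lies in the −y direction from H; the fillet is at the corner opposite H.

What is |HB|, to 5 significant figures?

61.745

H is at the origin; HZ is horizontal with |HZ| = 54.0 and Z on the +x side, so Z = (54.000, 0.0000). H and N share the same x with |HN| = 49.4 and N on the −y side, so N = (0.0000, -49.400). The virtual corner opposite H is at (54.000, -49.400). A1 meets ZR tangentially, so BR is at right angles to ZR and A1 meets SN tangentially, so BS is at right angles to SN, with radius 8.1, so the center B sits 8.1 in from both sides at B = (45.900, -41.300). Then |HB| = |B − H| = 61.745.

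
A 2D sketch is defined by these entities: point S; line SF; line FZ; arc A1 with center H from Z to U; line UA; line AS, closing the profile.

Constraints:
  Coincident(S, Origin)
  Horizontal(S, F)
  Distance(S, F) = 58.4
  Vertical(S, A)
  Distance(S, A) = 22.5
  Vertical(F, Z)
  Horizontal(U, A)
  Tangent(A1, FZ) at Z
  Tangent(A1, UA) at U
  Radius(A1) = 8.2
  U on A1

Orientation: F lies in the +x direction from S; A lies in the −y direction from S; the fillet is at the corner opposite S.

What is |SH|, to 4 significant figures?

52.20

S is at the origin; SF is horizontal with |SF| = 58.4 and F on the +x side, so F = (58.40, 0.000). SA is vertical with |SA| = 22.5 and A on the −y side, so A = (0.000, -22.50). The virtual corner opposite S is at (58.40, -22.50). The tangent condition forces HZ to be normal to FZ and the tangent condition forces HU to be normal to UA, with radius 8.2, so the center H sits 8.2 in from both sides at H = (50.20, -14.30). Then |SH| = |H − S| = 52.20.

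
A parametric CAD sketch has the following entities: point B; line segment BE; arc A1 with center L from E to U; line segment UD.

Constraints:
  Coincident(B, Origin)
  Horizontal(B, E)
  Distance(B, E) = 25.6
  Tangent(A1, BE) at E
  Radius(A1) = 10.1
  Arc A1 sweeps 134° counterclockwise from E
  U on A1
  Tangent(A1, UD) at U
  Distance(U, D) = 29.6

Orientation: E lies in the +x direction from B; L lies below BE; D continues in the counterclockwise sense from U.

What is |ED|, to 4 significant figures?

40.64

B is at the origin; B and E share the same y with |BE| = 25.6 and E on the +x side, so E = (25.60, 0.000). The tangent condition forces LE to be normal to BE, so L = E + (0, -10.1) = (25.60, -10.10). On A1, E sits at bearing 90° from L; a 134° counterclockwise sweep puts U at bearing 224°, so U = L + 10.1·(cos 224°, sin 224°) = (18.33, -17.12). A1 meets UD tangentially, so LU is at right angles to UD, so UD runs along (−sin 224°, cos 224°); with |UD| = 29.6, D = (38.90, -38.41). Then |ED| = |D − E| = 40.64.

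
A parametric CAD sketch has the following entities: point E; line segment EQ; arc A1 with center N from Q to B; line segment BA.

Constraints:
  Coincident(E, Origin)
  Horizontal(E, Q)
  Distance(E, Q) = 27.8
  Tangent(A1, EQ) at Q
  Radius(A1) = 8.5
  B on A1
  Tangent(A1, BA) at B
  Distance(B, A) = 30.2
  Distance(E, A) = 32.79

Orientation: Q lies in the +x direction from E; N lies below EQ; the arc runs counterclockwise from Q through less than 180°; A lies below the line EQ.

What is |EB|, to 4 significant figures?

20.71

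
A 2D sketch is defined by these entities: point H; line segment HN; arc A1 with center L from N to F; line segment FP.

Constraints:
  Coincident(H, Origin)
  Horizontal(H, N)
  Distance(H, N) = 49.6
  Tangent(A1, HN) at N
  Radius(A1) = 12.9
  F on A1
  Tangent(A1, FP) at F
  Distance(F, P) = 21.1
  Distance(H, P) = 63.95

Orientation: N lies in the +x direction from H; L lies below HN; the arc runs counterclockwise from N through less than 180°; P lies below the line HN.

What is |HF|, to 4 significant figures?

44.30

Checks: |LF| = 12.90 ✓; ∠(LF, FP) = 90.00° ✓; |FP| = 21.10 ✓; |HP| = 63.95 ✓.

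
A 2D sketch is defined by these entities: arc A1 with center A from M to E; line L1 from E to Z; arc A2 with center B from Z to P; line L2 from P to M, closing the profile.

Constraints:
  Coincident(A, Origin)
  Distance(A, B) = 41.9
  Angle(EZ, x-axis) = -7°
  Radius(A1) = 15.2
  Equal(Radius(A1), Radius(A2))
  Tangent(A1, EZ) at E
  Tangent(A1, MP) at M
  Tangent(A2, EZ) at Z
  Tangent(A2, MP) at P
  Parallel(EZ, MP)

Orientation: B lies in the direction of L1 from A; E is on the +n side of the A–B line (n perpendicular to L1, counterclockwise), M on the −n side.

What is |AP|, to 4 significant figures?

44.57

The slot axis is L1's direction at -7.0°, so u = (cos -7.0°, sin -7.0°) = (0.9925, -0.1219) and n = (−sin -7.0°, cos -7.0°) = (0.1219, 0.9925). A is at the origin and B lies 41.9 along u from A, so B = 41.9·u = (41.59, -5.106). Tangency of A1 to both parallel lines with radius 15.2 puts E and M at A ± 15.2·n: E = (1.852, 15.09), M = (-1.852, -15.09). Equal radii place Z and P the same way about B: Z = B + 15.2·n = (43.44, 9.980), P = B − 15.2·n = (39.74, -20.19). Then |AP| = |P − A| = 44.57.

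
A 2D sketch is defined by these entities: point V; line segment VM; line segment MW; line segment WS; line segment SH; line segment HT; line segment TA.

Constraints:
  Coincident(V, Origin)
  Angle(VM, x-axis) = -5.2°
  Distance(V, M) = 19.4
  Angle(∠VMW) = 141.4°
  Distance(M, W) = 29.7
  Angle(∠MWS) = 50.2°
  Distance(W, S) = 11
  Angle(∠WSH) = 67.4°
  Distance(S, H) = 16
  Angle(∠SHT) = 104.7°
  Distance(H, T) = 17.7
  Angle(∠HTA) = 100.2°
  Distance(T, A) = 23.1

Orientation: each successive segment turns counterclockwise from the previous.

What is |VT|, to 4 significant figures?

52.70

V is at the origin; VM runs at -5.2° with length 19.4, so M = (19.32, -1.758). ∠VMW = 141.4° gives MW at 33.40° from the x-axis; with |MW| = 29.7, W = (44.12, 14.59). ∠MWS = 50.2° gives WS at 163.2° from the x-axis; with |WS| = 11.0, S = (33.58, 17.77). ∠WSH = 67.4° gives SH at -84.20° from the x-axis; with |SH| = 16.0, H = (35.20, 1.852). ∠SHT = 104.7° gives HT at -8.900° from the x-axis; with |HT| = 17.7, T = (52.69, -0.8861). Then |VT| = |T − V| = 52.70.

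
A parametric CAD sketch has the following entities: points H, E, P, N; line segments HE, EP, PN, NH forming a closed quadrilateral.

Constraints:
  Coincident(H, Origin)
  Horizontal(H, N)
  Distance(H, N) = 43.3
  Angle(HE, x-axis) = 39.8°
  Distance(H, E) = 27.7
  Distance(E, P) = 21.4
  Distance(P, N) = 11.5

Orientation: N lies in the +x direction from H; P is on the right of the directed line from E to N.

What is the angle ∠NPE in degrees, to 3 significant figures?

115°

H is at the origin; H and N share the same y with |HN| = 43.3 and N in +x, so N = (43.3, 0). HE runs at 39.8° with |HE| = 27.7, so E = (21.3, 17.7). P is determined by |EP| = 21.4 and |PN| = 11.5 together: it lies at the intersection of circle(E, 21.4) and circle(N, 11.5). With |EN| = 28.3, the foot of the radical line on EN is 19.9 from E and the perpendicular offset is √(21.4² − 19.9²) = 7.88. Taking the right-of-EN solution: P = (31.8, -0.886).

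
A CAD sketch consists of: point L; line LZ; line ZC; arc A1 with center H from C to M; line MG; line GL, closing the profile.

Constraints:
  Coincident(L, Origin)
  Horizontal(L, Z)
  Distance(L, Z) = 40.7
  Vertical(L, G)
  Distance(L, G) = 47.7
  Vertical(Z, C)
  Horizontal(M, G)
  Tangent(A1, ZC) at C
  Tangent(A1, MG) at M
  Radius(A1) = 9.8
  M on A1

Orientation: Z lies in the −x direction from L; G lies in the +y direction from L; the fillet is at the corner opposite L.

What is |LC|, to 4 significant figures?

55.61

L is at the origin; LZ is horizontal with |LZ| = 40.7 and Z on the −x side, so Z = (-40.70, 0.000). LG is vertical with |LG| = 47.7 and G on the +y side, so G = (0.000, 47.70). The virtual corner opposite L is at (-40.70, 47.70). Tangency of A1 to ZC means the radius HC is perpendicular to ZC and tangency of A1 to MG means the radius HM is perpendicular to MG, with radius 9.8, so the center H sits 9.8 in from both sides at H = (-30.90, 37.90). That places the tangent points at C = (-40.70, 37.90) on ZC and M = (-30.90, 47.70) on MG. Then |LC| = |C − L| = 55.61.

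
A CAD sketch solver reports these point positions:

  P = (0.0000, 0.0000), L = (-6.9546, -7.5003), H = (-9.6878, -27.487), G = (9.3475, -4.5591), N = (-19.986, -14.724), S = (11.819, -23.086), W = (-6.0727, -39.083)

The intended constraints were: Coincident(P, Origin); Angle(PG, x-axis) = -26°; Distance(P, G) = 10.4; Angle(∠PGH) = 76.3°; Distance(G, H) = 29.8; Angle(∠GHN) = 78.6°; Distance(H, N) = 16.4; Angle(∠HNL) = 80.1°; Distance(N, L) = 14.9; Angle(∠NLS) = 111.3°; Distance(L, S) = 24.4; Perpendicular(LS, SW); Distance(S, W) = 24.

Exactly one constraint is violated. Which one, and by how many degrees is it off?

Perpendicular(LS, SW) — off by 8.50°.

P = (0.00, 0.00) ✓; PG at -26.00° ✓; |PG| = 10.40 ✓; ∠PGH = 76.30° ✓; |GH| = 29.80 ✓; ∠GHN = 78.60° ✓; |HN| = 16.40 ✓; ∠HNL = 80.10° ✓; |NL| = 14.90 ✓; ∠NLS = 111.3° ✓; |LS| = 24.40 ✓; ∠(LS, SW) = 98.50° ✗; |SW| = 24.00 ✓.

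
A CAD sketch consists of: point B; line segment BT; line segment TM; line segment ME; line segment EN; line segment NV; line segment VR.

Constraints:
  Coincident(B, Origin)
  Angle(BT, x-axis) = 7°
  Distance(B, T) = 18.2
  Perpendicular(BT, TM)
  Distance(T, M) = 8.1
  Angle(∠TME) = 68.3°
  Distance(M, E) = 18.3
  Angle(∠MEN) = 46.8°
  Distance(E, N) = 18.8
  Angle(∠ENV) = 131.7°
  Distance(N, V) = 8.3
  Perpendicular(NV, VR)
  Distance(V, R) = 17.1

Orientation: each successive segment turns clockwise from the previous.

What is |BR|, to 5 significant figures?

22.754

B is at the origin; BT runs at 7.0° with length 18.2, so T = (18.064, 2.2180). The perpendicularity gives TM at right angles to BT, so TM runs at -83.000°; with |TM| = 8.1, M = (19.051, -5.8216). ∠TME = 68.3° gives ME at 165.30° from the x-axis; with |ME| = 18.3, E = (1.3505, -1.1778). ∠MEN = 46.8° gives EN at 32.100° from the x-axis; with |EN| = 18.8, N = (17.276, 8.8125). ∠ENV = 131.7° gives NV at -16.200° from the x-axis; with |NV| = 8.3, V = (25.247, 6.4968). NV ⟂ VR, so VR runs at -106.20°; with |VR| = 17.1, R = (20.476, -9.9242). Then |BR| = |R − B| = 22.754.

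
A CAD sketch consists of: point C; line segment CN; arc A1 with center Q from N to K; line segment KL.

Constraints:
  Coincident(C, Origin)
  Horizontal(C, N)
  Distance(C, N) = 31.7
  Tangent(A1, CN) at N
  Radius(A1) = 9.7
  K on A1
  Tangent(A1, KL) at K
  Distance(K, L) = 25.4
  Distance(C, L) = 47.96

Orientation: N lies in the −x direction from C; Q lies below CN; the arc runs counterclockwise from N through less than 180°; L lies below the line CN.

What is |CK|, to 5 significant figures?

42.809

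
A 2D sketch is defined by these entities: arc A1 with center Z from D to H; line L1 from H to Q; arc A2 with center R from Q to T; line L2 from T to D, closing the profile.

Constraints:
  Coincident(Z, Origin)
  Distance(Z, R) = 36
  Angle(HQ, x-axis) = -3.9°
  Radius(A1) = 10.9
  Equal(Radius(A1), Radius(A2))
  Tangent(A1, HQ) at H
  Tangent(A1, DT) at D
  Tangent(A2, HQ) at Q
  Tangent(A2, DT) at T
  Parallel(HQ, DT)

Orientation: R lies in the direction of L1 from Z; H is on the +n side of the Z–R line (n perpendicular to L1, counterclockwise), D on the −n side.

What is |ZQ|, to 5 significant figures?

37.614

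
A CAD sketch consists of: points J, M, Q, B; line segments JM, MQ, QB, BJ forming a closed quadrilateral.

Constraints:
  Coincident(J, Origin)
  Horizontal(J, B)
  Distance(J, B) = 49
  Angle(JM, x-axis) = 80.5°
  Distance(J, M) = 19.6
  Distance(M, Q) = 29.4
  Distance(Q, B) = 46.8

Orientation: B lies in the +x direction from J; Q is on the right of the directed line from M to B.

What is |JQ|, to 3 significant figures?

10.6

J is at the origin; JB is horizontal with |JB| = 49.0 and B in +x, so B = (49.0, 0). JM runs at 80.5° with |JM| = 19.6, so M = (3.23, 19.3). Q is determined by |MQ| = 29.4 and |QB| = 46.8 together: it lies at the intersection of circle(M, 29.4) and circle(B, 46.8). With |MB| = 49.7, the foot of the radical line on MB is 11.5 from M and the perpendicular offset is √(29.4² − 11.5²) = 27.1. Taking the right-of-MB solution: Q = (3.30, -10.1).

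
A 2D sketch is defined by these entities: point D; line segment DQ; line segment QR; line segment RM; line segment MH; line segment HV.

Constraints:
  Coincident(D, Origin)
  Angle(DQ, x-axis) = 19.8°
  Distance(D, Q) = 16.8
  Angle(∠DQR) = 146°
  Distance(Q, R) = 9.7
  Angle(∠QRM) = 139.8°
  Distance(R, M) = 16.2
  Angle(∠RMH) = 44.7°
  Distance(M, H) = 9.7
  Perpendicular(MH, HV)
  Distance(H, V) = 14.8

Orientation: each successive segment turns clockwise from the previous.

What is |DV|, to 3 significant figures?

28.3

D is at the origin; DQ runs at 19.8° with length 16.8, so Q = (15.8, 5.69). ∠DQR = 146.0° gives QR at -14.2° from the x-axis; with |QR| = 9.7, R = (25.2, 3.31). ∠QRM = 139.8° gives RM at -54.4° from the x-axis; with |RM| = 16.2, M = (34.6, -9.86). ∠RMH = 44.7° gives MH at 170° from the x-axis; with |MH| = 9.7, H = (25.1, -8.23). The perpendicularity gives HV at right angles to MH, so HV runs at 80.3°; with |HV| = 14.8, V = (27.6, 6.36). Then |DV| = |V − D| = 28.3.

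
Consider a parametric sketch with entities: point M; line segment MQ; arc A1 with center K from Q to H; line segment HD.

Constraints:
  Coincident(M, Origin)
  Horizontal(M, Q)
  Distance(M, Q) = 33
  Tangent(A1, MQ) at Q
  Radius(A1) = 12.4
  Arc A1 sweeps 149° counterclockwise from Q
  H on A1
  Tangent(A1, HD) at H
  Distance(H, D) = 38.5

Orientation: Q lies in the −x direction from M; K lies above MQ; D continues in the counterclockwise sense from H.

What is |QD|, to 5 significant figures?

50.449

M is at the origin; MQ is horizontal with |MQ| = 33.0 and Q on the −x side, so Q = (-33.000, 0.0000). The tangent condition forces KQ to be normal to MQ, so K = Q + (0, 12.4) = (-33.000, 12.400). On A1, Q sits at bearing -90° from K; a 149° counterclockwise sweep puts H at bearing 59°, so H = K + 12.4·(cos 59°, sin 59°) = (-26.614, 23.029). Since A1 is tangent to HD there, KH ⟂ HD, so HD runs along (−sin 59°, cos 59°); with |HD| = 38.5, D = (-59.614, 42.858). Then |QD| = |D − Q| = 50.449.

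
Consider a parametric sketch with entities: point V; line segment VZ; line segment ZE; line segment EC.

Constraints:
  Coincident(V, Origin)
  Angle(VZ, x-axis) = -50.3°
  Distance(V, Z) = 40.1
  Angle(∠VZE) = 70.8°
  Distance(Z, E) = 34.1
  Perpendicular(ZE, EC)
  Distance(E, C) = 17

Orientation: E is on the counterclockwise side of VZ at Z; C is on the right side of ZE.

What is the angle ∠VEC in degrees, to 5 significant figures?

151.09°

∠VZE = 70.8°, so ZE runs at -50.3° + (180° − 70.8°) = 58.900° from the x-axis; with |ZE| = 34.1, E = Z + 34.1·(cos 58.900°, sin 58.900°) = (43.228, -1.6542). ZE ⟂ EC; with |EC| = 17.0 on the right of ZE, C = E + 17.0·(0.85627, -0.51653) = (57.785, -10.435). Then cos ∠VEC = EV·EC / (|EV||EC|), giving 151.09°.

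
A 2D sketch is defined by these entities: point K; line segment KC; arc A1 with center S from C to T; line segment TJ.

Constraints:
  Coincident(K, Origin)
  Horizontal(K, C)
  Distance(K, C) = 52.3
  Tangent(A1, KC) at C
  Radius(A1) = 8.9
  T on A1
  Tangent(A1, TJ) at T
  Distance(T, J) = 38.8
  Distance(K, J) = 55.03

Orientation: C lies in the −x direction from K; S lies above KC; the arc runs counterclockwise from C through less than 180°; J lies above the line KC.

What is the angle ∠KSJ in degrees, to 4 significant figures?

71.06°

K is at the origin; KC is horizontal with |KC| = 52.3 and C on the −x side, so C = (-52.30, 0.000). Since A1 is tangent to KC there, SC ⟂ KC, so S = C + (0, 8.9) = (-52.30, 8.900). Since ST ⟂ TJ (tangency), |SJ| = √(8.9² + 38.8²) = 39.81 regardless of where T sits on A1. So J lies on both circle(K, 55.03) and circle(S, 39.81); the above-KC intersection is J = (-33.25, 43.85). T is the foot of the tangent from J: T = (-43.73, 6.495).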